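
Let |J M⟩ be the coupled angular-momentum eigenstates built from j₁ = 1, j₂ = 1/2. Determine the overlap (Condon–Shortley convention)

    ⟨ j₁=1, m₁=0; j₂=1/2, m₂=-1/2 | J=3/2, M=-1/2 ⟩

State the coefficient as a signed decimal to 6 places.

+0.816497  (= +√(2/3))

j₁+j₂−J=0  J+j₁−j₂=2  J−j₁+j₂=1  j₁+j₂+J+1=4
(j₁±m₁, j₂±m₂, J±M) = (1,1,0,1,1,2)
P² = 2/3
sum k=0..0:
  [0] +1/1 = 1
S = 1
C² = P²·S² = 2/3 ; C = +0.816497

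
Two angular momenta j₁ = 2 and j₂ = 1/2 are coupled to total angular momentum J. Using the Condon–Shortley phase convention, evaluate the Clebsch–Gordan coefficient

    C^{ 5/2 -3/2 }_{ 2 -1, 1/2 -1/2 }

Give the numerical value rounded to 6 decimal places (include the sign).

j₁+j₂−J=0  J+j₁−j₂=4  J−j₁+j₂=1  j₁+j₂+J+1=6
(j₁±m₁, j₂±m₂, J±M) = (1,3,0,1,1,4)
P² = 144/5
sum k=0..0:
  [0] +1/6 = 1/6
S = 1/6
C² = P²·S² = 4/5 ; C = +0.894427

+0.894427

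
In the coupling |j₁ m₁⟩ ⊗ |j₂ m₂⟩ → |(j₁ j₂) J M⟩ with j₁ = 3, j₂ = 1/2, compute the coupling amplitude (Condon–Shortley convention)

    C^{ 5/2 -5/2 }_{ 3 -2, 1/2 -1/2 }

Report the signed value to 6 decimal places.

+0.377964  (= +√(1/7))

j₁+j₂−J=1  J+j₁−j₂=5  J−j₁+j₂=0  j₁+j₂+J+1=7
(j₁±m₁, j₂±m₂, J±M) = (1,5,0,1,0,5)
P² = 14400/7
sum k=0..0:
  [0] +1/120 = 1/120
S = 1/120
C² = P²·S² = 1/7 ; C = +0.377964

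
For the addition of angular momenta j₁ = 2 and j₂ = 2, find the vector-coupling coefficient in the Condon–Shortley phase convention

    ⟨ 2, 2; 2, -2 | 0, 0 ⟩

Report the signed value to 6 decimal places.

+√(1/5) ≈ +0.447214

j₁+j₂−J=4  J+j₁−j₂=0  J−j₁+j₂=0  j₁+j₂+J+1=5
(j₁±m₁, j₂±m₂, J±M) = (4,0,0,4,0,0)
P² = 576/5
sum k=0..0:
  [0] +1/24 = 1/24
S = 1/24
C² = P²·S² = 1/5 ; C = +0.447214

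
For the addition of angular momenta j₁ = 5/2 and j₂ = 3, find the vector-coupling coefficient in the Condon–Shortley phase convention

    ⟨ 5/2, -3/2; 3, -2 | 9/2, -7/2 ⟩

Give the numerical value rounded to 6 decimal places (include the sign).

+0.100504

triangle: 1!×4!×5!/11! = 2880/39916800
(j±m)!: 1!×4!×1!×5!×1!×8! = 116121600
prefactor² = (2J+1)×Δ×N² = 921600/11
  k=0: +1/(0!×1!×4!×1!×0!×4!) = 1/576
  k=1: −1/(1!×0!×3!×0!×1!×5!) = -1/720
Σ = 1/2880  ⇒  CG² = 921600/11×1/2880² = 1/99
CG = +√(1/99) = +0.100504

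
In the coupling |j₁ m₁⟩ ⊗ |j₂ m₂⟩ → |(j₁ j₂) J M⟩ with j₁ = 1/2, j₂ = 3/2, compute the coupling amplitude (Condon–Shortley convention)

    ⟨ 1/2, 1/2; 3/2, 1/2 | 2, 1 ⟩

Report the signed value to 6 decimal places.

+0.866025  (= +√(3/4))

j₁+j₂−J=0  J+j₁−j₂=1  J−j₁+j₂=3  j₁+j₂+J+1=5
(j₁±m₁, j₂±m₂, J±M) = (1,0,2,1,3,1)
P² = 3
sum k=0..0:
  [0] +1/2 = 1/2
S = 1/2
C² = P²·S² = 3/4 ; C = +0.866025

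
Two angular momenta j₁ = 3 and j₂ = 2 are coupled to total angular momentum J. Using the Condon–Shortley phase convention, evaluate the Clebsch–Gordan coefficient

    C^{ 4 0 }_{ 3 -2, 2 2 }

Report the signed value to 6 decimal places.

√[9·1!5!3!/10! · 1!5!4!0!4!4!] = √(20736/7)
  +(−1)^1/∏(1,0,4,3,1,0)! = -1/144  (running -1/144)
⟨..|..⟩ = √(20736/7)·(-1/144) = -0.377964

-0.377964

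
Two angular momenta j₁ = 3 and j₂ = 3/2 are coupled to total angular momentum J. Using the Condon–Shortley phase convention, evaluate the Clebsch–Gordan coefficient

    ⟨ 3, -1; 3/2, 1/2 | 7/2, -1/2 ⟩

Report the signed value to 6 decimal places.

−√(2/7) = -0.534522

triangle: 1!×5!×2!/9! = 240/362880
(j±m)!: 2!×4!×2!×1!×3!×4! = 13824
prefactor² = (2J+1)×Δ×N² = 512/7
  k=0: +1/(0!×1!×4!×2!×1!×0!) = 1/48
  k=1: −1/(1!×0!×3!×1!×2!×1!) = -1/12
Σ = -1/16  ⇒  CG² = 512/7×(-1/16)² = 2/7
CG = −√(2/7) = -0.534522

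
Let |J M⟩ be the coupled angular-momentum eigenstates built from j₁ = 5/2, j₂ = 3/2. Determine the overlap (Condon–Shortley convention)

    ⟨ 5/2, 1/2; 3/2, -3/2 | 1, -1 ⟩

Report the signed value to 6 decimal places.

√[3·3!2!0!/6! · 3!2!0!3!0!2!] = √(36/5)
  +(−1)^0/∏(0,3,2,0,0,0)! = 1/12  (running 1/12)
⟨..|..⟩ = √(36/5)·(1/12) = +0.223607

+0.223607  (= +√(1/20))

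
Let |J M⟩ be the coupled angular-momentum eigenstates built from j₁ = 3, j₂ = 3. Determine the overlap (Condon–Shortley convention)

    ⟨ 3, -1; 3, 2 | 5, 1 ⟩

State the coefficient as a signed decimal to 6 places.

j₁+j₂−J=1  J+j₁−j₂=5  J−j₁+j₂=5  j₁+j₂+J+1=12
(j₁±m₁, j₂±m₂, J±M) = (2,4,5,1,6,4)
P² = 230400/7
sum k=0..1:
  [0] +1/2880 = 1/2880
  [1] −1/288 = -1/288
S = -1/320
C² = P²·S² = 9/28 ; C = -0.566947

-0.566947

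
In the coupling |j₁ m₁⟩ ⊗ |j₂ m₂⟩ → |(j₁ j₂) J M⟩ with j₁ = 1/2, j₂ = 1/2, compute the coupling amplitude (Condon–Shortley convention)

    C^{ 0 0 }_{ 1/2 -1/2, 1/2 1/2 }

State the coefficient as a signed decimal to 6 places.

−√(1/2) ≈ -0.707107

triangle: 1!*0!*0!/2! = 1/2
(j±m)!: 0!*1!*1!*0!*0!*0! = 1
prefactor² = (2J+1)*Δ*N² = 1/2
  k=1: −1/(1!*0!*0!*0!*0!*0!) = -1
Σ = -1  ⇒  CG² = 1/2*(-1)² = 1/2
CG = −√(1/2) = -0.707107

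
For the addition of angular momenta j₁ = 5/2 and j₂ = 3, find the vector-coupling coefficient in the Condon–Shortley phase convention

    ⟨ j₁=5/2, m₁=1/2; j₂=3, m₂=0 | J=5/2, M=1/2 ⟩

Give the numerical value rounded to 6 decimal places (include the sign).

−√(8/105) = -0.276026

triangle: 3!*2!*3!/9! = 72/362880
(j±m)!: 3!*2!*3!*3!*3!*2! = 5184
prefactor² = (2J+1)*Δ*N² = 216/35
  k=0: +1/(0!*3!*2!*3!*0!*0!) = 1/72
  k=1: −1/(1!*2!*1!*2!*1!*1!) = -1/4
  k=2: +1/(2!*1!*0!*1!*2!*2!) = 1/8
Σ = -1/9  ⇒  CG² = 216/35*(-1/9)² = 8/105
CG = −√(8/105) = -0.276026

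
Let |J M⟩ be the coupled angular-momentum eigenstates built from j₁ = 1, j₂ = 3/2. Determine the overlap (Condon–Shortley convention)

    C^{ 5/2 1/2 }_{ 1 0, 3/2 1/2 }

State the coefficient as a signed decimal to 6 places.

+√(3/5) = +0.774597

j₁+j₂−J=0  J+j₁−j₂=2  J−j₁+j₂=3  j₁+j₂+J+1=6
(j₁±m₁, j₂±m₂, J±M) = (1,1,2,1,3,2)
P² = 12/5
sum k=0..0:
  [0] +1/2 = 1/2
S = 1/2
C² = P²·S² = 3/5 ; C = +0.774597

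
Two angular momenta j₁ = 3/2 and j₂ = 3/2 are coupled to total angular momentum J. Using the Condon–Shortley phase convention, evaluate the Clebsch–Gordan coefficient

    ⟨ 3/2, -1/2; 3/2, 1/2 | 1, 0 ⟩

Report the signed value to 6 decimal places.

triangle: 2!×1!×1!/5! = 2/120
(j±m)!: 1!×2!×2!×1!×1!×1! = 4
prefactor² = (2J+1)×Δ×N² = 1/5
  k=1: −1/(1!×1!×1!×1!×0!×0!) = -1
  k=2: +1/(2!×0!×0!×0!×1!×1!) = 1/2
Σ = -1/2  ⇒  CG² = 1/5×(-1/2)² = 1/20
CG = −√(1/20) = -0.223607

-0.223607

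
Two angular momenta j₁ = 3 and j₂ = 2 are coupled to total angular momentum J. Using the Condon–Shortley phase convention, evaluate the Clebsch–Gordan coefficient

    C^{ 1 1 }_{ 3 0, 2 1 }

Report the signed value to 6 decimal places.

-0.292770  (= −√(3/35))

triangle: 4!*2!*0!/7! = 48/5040
(j±m)!: 3!*3!*3!*1!*2!*0! = 432
prefactor² = (2J+1)*Δ*N² = 432/35
  k=3: −1/(3!*1!*0!*0!*2!*0!) = -1/12
Σ = -1/12  ⇒  CG² = 432/35*(-1/12)² = 3/35
CG = −√(3/35) = -0.292770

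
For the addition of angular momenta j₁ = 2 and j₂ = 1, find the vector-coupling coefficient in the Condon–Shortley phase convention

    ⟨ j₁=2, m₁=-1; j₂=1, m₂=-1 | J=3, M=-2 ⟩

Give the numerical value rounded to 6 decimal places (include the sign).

+0.816497  (= +√(2/3))

√[7·0!4!2!/7! · 1!3!0!2!1!5!] = √(96)
  +(−1)^0/∏(0,0,3,0,1,2)! = 1/12  (running 1/12)
⟨..|..⟩ = √(96)·(1/12) = +0.816497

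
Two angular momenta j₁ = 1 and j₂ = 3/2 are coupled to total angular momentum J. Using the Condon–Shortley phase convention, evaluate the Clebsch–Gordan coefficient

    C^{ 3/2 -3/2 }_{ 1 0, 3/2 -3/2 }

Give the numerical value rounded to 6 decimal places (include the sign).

j₁+j₂−J=1  J+j₁−j₂=1  J−j₁+j₂=2  j₁+j₂+J+1=5
(j₁±m₁, j₂±m₂, J±M) = (1,1,0,3,0,3)
P² = 12/5
sum k=0..0:
  [0] +1/2 = 1/2
S = 1/2
C² = P²·S² = 3/5 ; C = +0.774597

+√(3/5) = +0.774597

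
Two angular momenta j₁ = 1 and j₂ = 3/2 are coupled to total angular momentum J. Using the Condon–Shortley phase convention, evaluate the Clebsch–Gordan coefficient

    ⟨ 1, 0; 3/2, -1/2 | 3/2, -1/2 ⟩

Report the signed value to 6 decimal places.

j₁+j₂−J=1  J+j₁−j₂=1  J−j₁+j₂=2  j₁+j₂+J+1=5
(j₁±m₁, j₂±m₂, J±M) = (1,1,1,2,1,2)
P² = 4/15
sum k=0..1:
  [0] +1/1 = 1
  [1] −1/2 = -1/2
S = 1/2
C² = P²·S² = 1/15 ; C = +0.258199

+0.258199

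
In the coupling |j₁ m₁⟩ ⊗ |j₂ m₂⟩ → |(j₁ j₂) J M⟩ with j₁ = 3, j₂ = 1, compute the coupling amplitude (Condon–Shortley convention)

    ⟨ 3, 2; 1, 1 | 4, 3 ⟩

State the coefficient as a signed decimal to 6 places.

+√(3/4) = +0.866025

triangle: 0!×6!×2!/9! = 1440/362880
(j±m)!: 5!×1!×2!×0!×7!×1! = 1209600
prefactor² = (2J+1)×Δ×N² = 43200
  k=0: +1/(0!×0!×1!×2!×5!×0!) = 1/240
Σ = 1/240  ⇒  CG² = 43200×1/240² = 3/4
CG = +√(3/4) = +0.866025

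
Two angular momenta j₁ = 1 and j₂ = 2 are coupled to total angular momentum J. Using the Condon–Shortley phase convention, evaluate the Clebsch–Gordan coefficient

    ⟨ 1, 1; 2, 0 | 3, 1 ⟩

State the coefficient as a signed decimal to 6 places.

√[7·0!2!4!/7! · 2!0!2!2!4!2!] = √(128/5)
  +(−1)^0/∏(0,0,0,2,2,2)! = 1/8  (running 1/8)
⟨..|..⟩ = √(128/5)·(1/8) = +0.632456

+√(2/5) = +0.632456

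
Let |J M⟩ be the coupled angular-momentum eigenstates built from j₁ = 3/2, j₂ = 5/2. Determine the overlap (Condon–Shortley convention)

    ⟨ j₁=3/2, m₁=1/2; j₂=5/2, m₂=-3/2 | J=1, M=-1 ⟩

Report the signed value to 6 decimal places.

−√(3/10) = -0.547723

j₁+j₂−J=3  J+j₁−j₂=0  J−j₁+j₂=2  j₁+j₂+J+1=6
(j₁±m₁, j₂±m₂, J±M) = (2,1,1,4,0,2)
P² = 24/5
sum k=1..1:
  [1] −1/4 = -1/4
S = -1/4
C² = P²·S² = 3/10 ; C = -0.547723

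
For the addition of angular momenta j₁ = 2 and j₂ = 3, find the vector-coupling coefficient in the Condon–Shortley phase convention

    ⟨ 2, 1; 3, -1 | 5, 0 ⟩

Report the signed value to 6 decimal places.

+0.487950

j₁+j₂−J=0  J+j₁−j₂=4  J−j₁+j₂=6  j₁+j₂+J+1=11
(j₁±m₁, j₂±m₂, J±M) = (3,1,2,4,5,5)
P² = 138240/7
sum k=0..0:
  [0] +1/288 = 1/288
S = 1/288
C² = P²·S² = 5/21 ; C = +0.487950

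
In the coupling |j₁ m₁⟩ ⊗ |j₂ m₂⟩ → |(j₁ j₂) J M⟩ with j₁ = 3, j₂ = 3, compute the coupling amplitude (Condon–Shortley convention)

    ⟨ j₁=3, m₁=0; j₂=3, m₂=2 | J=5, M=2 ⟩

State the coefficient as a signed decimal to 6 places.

-0.577350

√[11·1!5!5!/12! · 3!3!5!1!7!3!] = √(43200)
  +(−1)^0/∏(0,1,3,5,2,0)! = 1/1440  (running 1/1440)
  +(−1)^1/∏(1,0,2,4,3,1)! = -1/288  (running -1/360)
⟨..|..⟩ = √(43200)·(-1/360) = -0.577350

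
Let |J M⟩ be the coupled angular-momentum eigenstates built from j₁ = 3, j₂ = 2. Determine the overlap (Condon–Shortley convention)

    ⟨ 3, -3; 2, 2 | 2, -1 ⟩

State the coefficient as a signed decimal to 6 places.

j₁+j₂−J=3  J+j₁−j₂=3  J−j₁+j₂=1  j₁+j₂+J+1=8
(j₁±m₁, j₂±m₂, J±M) = (0,6,4,0,1,3)
P² = 3240/7
sum k=3..3:
  [3] −1/36 = -1/36
S = -1/36
C² = P²·S² = 5/14 ; C = -0.597614

−√(5/14) = -0.597614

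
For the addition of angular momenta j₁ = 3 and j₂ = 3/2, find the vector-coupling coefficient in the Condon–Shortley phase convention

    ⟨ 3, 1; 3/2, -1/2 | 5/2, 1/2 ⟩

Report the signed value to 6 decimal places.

j₁+j₂−J=2  J+j₁−j₂=4  J−j₁+j₂=1  j₁+j₂+J+1=8
(j₁±m₁, j₂±m₂, J±M) = (4,2,1,2,3,2)
P² = 288/35
sum k=0..1:
  [0] +1/8 = 1/8
  [1] −1/6 = -1/6
S = -1/24
C² = P²·S² = 1/70 ; C = -0.119523

−√(1/70) = -0.119523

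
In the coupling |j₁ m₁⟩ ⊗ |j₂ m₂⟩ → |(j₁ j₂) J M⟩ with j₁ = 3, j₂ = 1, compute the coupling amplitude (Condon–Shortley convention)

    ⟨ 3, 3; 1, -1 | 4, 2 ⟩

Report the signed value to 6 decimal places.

+0.188982  (= +√(1/28))

j₁+j₂−J=0  J+j₁−j₂=6  J−j₁+j₂=2  j₁+j₂+J+1=9
(j₁±m₁, j₂±m₂, J±M) = (6,0,0,2,6,2)
P² = 518400/7
sum k=0..0:
  [0] +1/1440 = 1/1440
S = 1/1440
C² = P²·S² = 1/28 ; C = +0.188982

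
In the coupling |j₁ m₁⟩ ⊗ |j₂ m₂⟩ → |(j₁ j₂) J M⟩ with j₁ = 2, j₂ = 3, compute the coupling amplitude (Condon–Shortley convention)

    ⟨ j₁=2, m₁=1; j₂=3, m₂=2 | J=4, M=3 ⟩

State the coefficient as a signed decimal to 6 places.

√[9·1!3!5!/10! · 3!1!5!1!7!1!] = √(6480)
  +(−1)^0/∏(0,1,1,5,2,0)! = 1/240  (running 1/240)
  +(−1)^1/∏(1,0,0,4,3,1)! = -1/144  (running -1/360)
⟨..|..⟩ = √(6480)·(-1/360) = -0.223607

-0.223607  (= −√(1/20))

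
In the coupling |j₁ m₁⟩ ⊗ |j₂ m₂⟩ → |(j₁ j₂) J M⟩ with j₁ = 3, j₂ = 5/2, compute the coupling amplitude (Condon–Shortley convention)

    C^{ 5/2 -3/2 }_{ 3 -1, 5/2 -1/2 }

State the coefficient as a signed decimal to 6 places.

+0.169031

triangle: 3!*3!*2!/9! = 72/362880
(j±m)!: 2!*4!*2!*3!*1!*4! = 13824
prefactor² = (2J+1)*Δ*N² = 576/35
  k=1: −1/(1!*2!*3!*1!*0!*1!) = -1/12
  k=2: +1/(2!*1!*2!*0!*1!*2!) = 1/8
Σ = 1/24  ⇒  CG² = 576/35*1/24² = 1/35
CG = +√(1/35) = +0.169031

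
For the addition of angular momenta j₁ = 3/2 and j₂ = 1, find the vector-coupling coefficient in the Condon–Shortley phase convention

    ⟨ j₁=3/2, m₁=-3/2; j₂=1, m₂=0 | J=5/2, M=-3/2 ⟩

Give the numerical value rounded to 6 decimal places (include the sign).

+√(2/5) = +0.632456

√[6·0!3!2!/6! · 0!3!1!1!1!4!] = √(72/5)
  +(−1)^0/∏(0,0,3,1,0,1)! = 1/6  (running 1/6)
⟨..|..⟩ = √(72/5)·(1/6) = +0.632456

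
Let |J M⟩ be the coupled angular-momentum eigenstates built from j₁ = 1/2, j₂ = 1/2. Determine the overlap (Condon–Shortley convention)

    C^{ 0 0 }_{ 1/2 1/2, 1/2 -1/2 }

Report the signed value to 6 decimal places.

+0.707107

j₁+j₂−J=1  J+j₁−j₂=0  J−j₁+j₂=0  j₁+j₂+J+1=2
(j₁±m₁, j₂±m₂, J±M) = (1,0,0,1,0,0)
P² = 1/2
sum k=0..0:
  [0] +1/1 = 1
S = 1
C² = P²·S² = 1/2 ; C = +0.707107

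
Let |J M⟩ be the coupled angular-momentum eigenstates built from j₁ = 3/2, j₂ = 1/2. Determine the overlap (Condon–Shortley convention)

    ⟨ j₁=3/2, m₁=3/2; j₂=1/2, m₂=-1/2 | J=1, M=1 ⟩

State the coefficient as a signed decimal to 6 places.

+0.866025

j₁+j₂−J=1  J+j₁−j₂=2  J−j₁+j₂=0  j₁+j₂+J+1=4
(j₁±m₁, j₂±m₂, J±M) = (3,0,0,1,2,0)
P² = 3
sum k=0..0:
  [0] +1/2 = 1/2
S = 1/2
C² = P²·S² = 3/4 ; C = +0.866025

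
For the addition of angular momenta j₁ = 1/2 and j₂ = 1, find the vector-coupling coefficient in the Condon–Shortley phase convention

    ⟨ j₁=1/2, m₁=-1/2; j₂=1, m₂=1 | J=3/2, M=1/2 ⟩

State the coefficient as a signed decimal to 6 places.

j₁+j₂−J=0  J+j₁−j₂=1  J−j₁+j₂=2  j₁+j₂+J+1=4
(j₁±m₁, j₂±m₂, J±M) = (0,1,2,0,2,1)
P² = 4/3
sum k=0..0:
  [0] +1/2 = 1/2
S = 1/2
C² = P²·S² = 1/3 ; C = +0.577350

+0.577350  (= +√(1/3))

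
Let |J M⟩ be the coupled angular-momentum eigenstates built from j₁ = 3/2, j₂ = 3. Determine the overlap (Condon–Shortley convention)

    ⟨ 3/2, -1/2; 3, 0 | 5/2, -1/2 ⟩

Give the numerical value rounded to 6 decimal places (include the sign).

-0.414039  (= −√(6/35))

triangle: 2!×1!×4!/8! = 48/40320
(j±m)!: 1!×2!×3!×3!×2!×3! = 864
prefactor² = (2J+1)×Δ×N² = 216/35
  k=1: −1/(1!×1!×1!×2!×0!×2!) = -1/4
  k=2: +1/(2!×0!×0!×1!×1!×3!) = 1/12
Σ = -1/6  ⇒  CG² = 216/35×(-1/6)² = 6/35
CG = −√(6/35) = -0.414039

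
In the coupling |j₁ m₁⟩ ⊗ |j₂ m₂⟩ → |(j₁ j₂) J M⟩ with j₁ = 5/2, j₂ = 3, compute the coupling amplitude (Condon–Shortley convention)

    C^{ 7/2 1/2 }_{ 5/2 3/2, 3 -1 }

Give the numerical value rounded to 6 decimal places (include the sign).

j₁+j₂−J=2  J+j₁−j₂=3  J−j₁+j₂=4  j₁+j₂+J+1=10
(j₁±m₁, j₂±m₂, J±M) = (4,1,2,4,4,3)
P² = 18432/175
sum k=0..1:
  [0] +1/16 = 1/16
  [1] −1/36 = -1/36
S = 5/144
C² = P²·S² = 8/63 ; C = +0.356348

+0.356348  (= +√(8/63))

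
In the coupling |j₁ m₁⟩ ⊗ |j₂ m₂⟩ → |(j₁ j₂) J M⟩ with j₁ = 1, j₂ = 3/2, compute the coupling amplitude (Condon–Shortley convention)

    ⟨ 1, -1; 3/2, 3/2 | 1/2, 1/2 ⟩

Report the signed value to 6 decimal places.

+√(1/2) ≈ +0.707107

triangle: 2!×0!×1!/4! = 2/24
(j±m)!: 0!×2!×3!×0!×1!×0! = 12
prefactor² = (2J+1)×Δ×N² = 2
  k=2: +1/(2!×0!×0!×1!×0!×0!) = 1/2
Σ = 1/2  ⇒  CG² = 2×1/2² = 1/2
CG = +√(1/2) = +0.707107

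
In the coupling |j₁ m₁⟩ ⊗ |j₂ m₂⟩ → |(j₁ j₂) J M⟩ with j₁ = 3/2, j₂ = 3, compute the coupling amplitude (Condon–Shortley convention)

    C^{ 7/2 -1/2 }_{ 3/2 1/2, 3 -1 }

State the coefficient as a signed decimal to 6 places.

√[8·1!2!5!/9! · 2!1!2!4!3!4!] = √(512/7)
  +(−1)^0/∏(0,1,1,2,1,3)! = 1/12  (running 1/12)
  +(−1)^1/∏(1,0,0,1,2,4)! = -1/48  (running 1/16)
⟨..|..⟩ = √(512/7)·(1/16) = +0.534522

+0.534522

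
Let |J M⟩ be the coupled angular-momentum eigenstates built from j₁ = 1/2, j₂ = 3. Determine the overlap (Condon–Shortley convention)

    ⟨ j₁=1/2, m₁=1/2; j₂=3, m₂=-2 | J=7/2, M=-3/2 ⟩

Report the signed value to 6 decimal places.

+√(2/7) = +0.534522

j₁+j₂−J=0  J+j₁−j₂=1  J−j₁+j₂=6  j₁+j₂+J+1=8
(j₁±m₁, j₂±m₂, J±M) = (1,0,1,5,2,5)
P² = 28800/7
sum k=0..0:
  [0] +1/120 = 1/120
S = 1/120
C² = P²·S² = 2/7 ; C = +0.534522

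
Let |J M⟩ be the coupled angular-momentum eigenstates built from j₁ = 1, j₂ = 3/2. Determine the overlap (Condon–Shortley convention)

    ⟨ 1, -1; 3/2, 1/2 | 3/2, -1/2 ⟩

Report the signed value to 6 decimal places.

√[4·1!1!2!/5! · 0!2!2!1!1!2!] = √(8/15)
  +(−1)^1/∏(1,0,1,1,0,1)! = -1  (running -1)
⟨..|..⟩ = √(8/15)·(-1) = -0.730297

-0.730297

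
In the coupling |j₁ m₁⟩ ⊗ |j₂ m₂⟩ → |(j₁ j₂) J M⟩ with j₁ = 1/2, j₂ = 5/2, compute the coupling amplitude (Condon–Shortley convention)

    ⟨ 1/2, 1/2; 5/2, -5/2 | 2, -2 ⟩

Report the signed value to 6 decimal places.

+0.912871  (= +√(5/6))

triangle: 1!*0!*4!/6! = 24/720
(j±m)!: 1!*0!*0!*5!*0!*4! = 2880
prefactor² = (2J+1)*Δ*N² = 480
  k=0: +1/(0!*1!*0!*0!*0!*4!) = 1/24
Σ = 1/24  ⇒  CG² = 480*1/24² = 5/6
CG = +√(5/6) = +0.912871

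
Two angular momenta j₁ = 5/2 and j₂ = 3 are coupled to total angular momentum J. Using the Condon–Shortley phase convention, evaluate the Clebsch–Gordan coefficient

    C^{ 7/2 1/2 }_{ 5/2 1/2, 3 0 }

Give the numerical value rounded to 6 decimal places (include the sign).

j₁+j₂−J=2  J+j₁−j₂=3  J−j₁+j₂=4  j₁+j₂+J+1=10
(j₁±m₁, j₂±m₂, J±M) = (3,2,3,3,4,3)
P² = 6912/175
sum k=0..2:
  [0] +1/24 = 1/24
  [1] −1/8 = -1/8
  [2] +1/72 = 1/72
S = -5/72
C² = P²·S² = 4/21 ; C = -0.436436

−√(4/21) = -0.436436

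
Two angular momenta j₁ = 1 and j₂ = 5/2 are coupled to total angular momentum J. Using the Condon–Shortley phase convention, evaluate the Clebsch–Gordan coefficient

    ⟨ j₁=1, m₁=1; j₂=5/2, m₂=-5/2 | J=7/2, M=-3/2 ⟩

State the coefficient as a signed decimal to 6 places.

√[8·0!2!5!/8! · 2!0!0!5!2!5!] = √(19200/7)
  +(−1)^0/∏(0,0,0,0,2,5)! = 1/240  (running 1/240)
⟨..|..⟩ = √(19200/7)·(1/240) = +0.218218

+0.218218  (= +√(1/21))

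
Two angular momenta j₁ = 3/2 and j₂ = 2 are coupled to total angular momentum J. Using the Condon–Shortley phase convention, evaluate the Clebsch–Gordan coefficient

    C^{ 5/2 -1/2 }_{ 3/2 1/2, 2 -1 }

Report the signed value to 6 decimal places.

+0.597614  (= +√(5/14))

√[6·1!2!3!/7! · 2!1!1!3!2!3!] = √(72/35)
  +(−1)^0/∏(0,1,1,1,1,2)! = 1/2  (running 1/2)
  +(−1)^1/∏(1,0,0,0,2,3)! = -1/12  (running 5/12)
⟨..|..⟩ = √(72/35)·(5/12) = +0.597614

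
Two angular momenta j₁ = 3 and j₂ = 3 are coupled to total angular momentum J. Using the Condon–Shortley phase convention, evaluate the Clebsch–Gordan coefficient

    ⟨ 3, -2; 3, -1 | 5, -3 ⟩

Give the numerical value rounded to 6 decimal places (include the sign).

-0.408248

j₁+j₂−J=1  J+j₁−j₂=5  J−j₁+j₂=5  j₁+j₂+J+1=12
(j₁±m₁, j₂±m₂, J±M) = (1,5,2,4,2,8)
P² = 153600
sum k=0..1:
  [0] +1/1440 = 1/1440
  [1] −1/576 = -1/576
S = -1/960
C² = P²·S² = 1/6 ; C = -0.408248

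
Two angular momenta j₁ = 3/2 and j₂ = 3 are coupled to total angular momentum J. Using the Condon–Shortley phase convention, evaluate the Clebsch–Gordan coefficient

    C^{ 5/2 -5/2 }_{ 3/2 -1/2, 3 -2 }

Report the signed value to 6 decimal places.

-0.597614

triangle: 2!*1!*4!/8! = 48/40320
(j±m)!: 1!*2!*1!*5!*0!*5! = 28800
prefactor² = (2J+1)*Δ*N² = 1440/7
  k=1: −1/(1!*1!*1!*0!*0!*4!) = -1/24
Σ = -1/24  ⇒  CG² = 1440/7*(-1/24)² = 5/14
CG = −√(5/14) = -0.597614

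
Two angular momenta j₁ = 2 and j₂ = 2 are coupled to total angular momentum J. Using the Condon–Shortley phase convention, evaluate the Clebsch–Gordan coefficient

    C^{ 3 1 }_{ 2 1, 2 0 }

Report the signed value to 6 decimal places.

+0.447214

j₁+j₂−J=1  J+j₁−j₂=3  J−j₁+j₂=3  j₁+j₂+J+1=8
(j₁±m₁, j₂±m₂, J±M) = (3,1,2,2,4,2)
P² = 36/5
sum k=0..1:
  [0] +1/4 = 1/4
  [1] −1/12 = -1/12
S = 1/6
C² = P²·S² = 1/5 ; C = +0.447214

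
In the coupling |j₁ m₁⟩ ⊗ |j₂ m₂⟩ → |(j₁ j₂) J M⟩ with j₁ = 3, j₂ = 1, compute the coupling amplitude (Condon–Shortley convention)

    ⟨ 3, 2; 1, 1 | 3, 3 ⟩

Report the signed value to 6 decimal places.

j₁+j₂−J=1  J+j₁−j₂=5  J−j₁+j₂=1  j₁+j₂+J+1=8
(j₁±m₁, j₂±m₂, J±M) = (5,1,2,0,6,0)
P² = 3600
sum k=1..1:
  [1] −1/120 = -1/120
S = -1/120
C² = P²·S² = 1/4 ; C = -0.500000

-0.500000  (= −√(1/4))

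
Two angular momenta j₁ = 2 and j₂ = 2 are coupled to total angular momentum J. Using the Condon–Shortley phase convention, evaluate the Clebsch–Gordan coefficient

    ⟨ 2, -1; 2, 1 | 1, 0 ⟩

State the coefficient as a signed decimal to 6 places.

triangle: 3!·1!·1!/6! = 6/720
(j±m)!: 1!·3!·3!·1!·1!·1! = 36
prefactor² = (2J+1)·Δ·N² = 9/10
  k=2: +1/(2!·1!·1!·1!·0!·0!) = 1/2
  k=3: −1/(3!·0!·0!·0!·1!·1!) = -1/6
Σ = 1/3  ⇒  CG² = 9/10·1/3² = 1/10
CG = +√(1/10) = +0.316228

+√(1/10) ≈ +0.316228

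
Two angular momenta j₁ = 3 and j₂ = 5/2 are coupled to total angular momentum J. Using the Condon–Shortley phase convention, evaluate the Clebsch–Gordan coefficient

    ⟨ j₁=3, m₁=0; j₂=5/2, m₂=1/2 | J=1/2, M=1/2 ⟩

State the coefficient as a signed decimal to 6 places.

−√(1/7) = -0.377964

triangle: 5!×1!×0!/7! = 120/5040
(j±m)!: 3!×3!×3!×2!×1!×0! = 432
prefactor² = (2J+1)×Δ×N² = 144/7
  k=3: −1/(3!×2!×0!×0!×1!×0!) = -1/12
Σ = -1/12  ⇒  CG² = 144/7×(-1/12)² = 1/7
CG = −√(1/7) = -0.377964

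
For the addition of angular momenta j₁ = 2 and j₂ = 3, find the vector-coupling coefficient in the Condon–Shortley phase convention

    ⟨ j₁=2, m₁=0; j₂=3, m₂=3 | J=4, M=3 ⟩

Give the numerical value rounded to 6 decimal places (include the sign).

√[9·1!3!5!/10! · 2!2!6!0!7!1!] = √(25920)
  +(−1)^1/∏(1,0,1,5,2,0)! = -1/240  (running -1/240)
⟨..|..⟩ = √(25920)·(-1/240) = -0.670820

−√(9/20) = -0.670820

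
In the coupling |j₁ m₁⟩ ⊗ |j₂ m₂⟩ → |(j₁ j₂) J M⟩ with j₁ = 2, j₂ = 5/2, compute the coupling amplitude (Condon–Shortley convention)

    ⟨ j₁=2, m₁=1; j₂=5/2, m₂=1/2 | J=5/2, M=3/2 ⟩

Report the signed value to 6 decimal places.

−√(6/35) = -0.414039

j₁+j₂−J=2  J+j₁−j₂=2  J−j₁+j₂=3  j₁+j₂+J+1=8
(j₁±m₁, j₂±m₂, J±M) = (3,1,3,2,4,1)
P² = 216/35
sum k=0..1:
  [0] +1/12 = 1/12
  [1] −1/4 = -1/4
S = -1/6
C² = P²·S² = 6/35 ; C = -0.414039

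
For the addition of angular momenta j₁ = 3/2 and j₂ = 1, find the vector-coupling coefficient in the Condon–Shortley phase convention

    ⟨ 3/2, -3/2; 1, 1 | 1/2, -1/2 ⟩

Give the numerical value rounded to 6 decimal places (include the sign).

+0.707107

triangle: 2!*1!*0!/4! = 2/24
(j±m)!: 0!*3!*2!*0!*0!*1! = 12
prefactor² = (2J+1)*Δ*N² = 2
  k=2: +1/(2!*0!*1!*0!*0!*0!) = 1/2
Σ = 1/2  ⇒  CG² = 2*1/2² = 1/2
CG = +√(1/2) = +0.707107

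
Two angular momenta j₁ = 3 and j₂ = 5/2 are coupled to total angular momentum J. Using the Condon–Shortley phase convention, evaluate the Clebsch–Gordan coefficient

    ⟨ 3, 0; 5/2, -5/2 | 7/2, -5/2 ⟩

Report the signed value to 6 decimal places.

j₁+j₂−J=2  J+j₁−j₂=4  J−j₁+j₂=3  j₁+j₂+J+1=10
(j₁±m₁, j₂±m₂, J±M) = (3,3,0,5,1,6)
P² = 13824/7
sum k=0..0:
  [0] +1/72 = 1/72
S = 1/72
C² = P²·S² = 8/21 ; C = +0.617213

+0.617213  (= +√(8/21))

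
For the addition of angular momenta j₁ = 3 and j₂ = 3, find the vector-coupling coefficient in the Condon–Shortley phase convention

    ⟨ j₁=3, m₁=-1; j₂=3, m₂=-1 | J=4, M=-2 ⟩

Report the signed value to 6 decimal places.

-0.509647  (= −√(20/77))

j₁+j₂−J=2  J+j₁−j₂=4  J−j₁+j₂=4  j₁+j₂+J+1=11
(j₁±m₁, j₂±m₂, J±M) = (2,4,2,4,2,6)
P² = 331776/385
sum k=0..2:
  [0] +1/192 = 1/192
  [1] −1/36 = -1/36
  [2] +1/192 = 1/192
S = -5/288
C² = P²·S² = 20/77 ; C = -0.509647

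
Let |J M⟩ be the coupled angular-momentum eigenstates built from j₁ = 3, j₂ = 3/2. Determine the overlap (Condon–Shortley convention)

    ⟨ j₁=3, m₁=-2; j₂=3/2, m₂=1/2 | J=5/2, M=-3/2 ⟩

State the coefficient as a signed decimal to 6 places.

triangle: 2!×4!×1!/8! = 48/40320
(j±m)!: 1!×5!×2!×1!×1!×4! = 5760
prefactor² = (2J+1)×Δ×N² = 288/7
  k=1: −1/(1!×1!×4!×1!×0!×0!) = -1/24
  k=2: +1/(2!×0!×3!×0!×1!×1!) = 1/12
Σ = 1/24  ⇒  CG² = 288/7×1/24² = 1/14
CG = +√(1/14) = +0.267261

+√(1/14) ≈ +0.267261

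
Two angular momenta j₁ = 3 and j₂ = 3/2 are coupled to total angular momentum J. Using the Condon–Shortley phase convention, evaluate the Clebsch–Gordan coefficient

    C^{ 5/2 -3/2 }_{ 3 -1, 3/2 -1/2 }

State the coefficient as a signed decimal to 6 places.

√[6·2!4!1!/8! · 2!4!1!2!1!4!] = √(576/35)
  +(−1)^0/∏(0,2,4,1,0,0)! = 1/48  (running 1/48)
  +(−1)^1/∏(1,1,3,0,1,1)! = -1/6  (running -7/48)
⟨..|..⟩ = √(576/35)·(-7/48) = -0.591608

-0.591608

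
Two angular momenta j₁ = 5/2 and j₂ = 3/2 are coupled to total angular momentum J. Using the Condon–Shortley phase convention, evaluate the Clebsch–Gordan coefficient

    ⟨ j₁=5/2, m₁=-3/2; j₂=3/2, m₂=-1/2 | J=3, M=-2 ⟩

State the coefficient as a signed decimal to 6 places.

-0.288675  (= −√(1/12))

triangle: 1!×4!×2!/8! = 48/40320
(j±m)!: 1!×4!×1!×2!×1!×5! = 5760
prefactor² = (2J+1)×Δ×N² = 48
  k=0: +1/(0!×1!×4!×1!×0!×1!) = 1/24
  k=1: −1/(1!×0!×3!×0!×1!×2!) = -1/12
Σ = -1/24  ⇒  CG² = 48×(-1/24)² = 1/12
CG = −√(1/12) = -0.288675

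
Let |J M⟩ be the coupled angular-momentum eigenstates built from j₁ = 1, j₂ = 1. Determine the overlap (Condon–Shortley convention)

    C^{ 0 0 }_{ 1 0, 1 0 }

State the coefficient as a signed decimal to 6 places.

-0.577350  (= −√(1/3))

triangle: 2!×0!×0!/3! = 2/6
(j±m)!: 1!×1!×1!×1!×0!×0! = 1
prefactor² = (2J+1)×Δ×N² = 1/3
  k=1: −1/(1!×1!×0!×0!×0!×0!) = -1
Σ = -1  ⇒  CG² = 1/3×(-1)² = 1/3
CG = −√(1/3) = -0.577350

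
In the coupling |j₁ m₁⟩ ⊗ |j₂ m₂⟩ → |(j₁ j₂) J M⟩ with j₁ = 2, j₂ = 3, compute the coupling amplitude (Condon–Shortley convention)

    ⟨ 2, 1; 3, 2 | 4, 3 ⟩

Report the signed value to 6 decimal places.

−√(1/20) ≈ -0.223607

triangle: 1!×3!×5!/10! = 720/3628800
(j±m)!: 3!×1!×5!×1!×7!×1! = 3628800
prefactor² = (2J+1)×Δ×N² = 6480
  k=0: +1/(0!×1!×1!×5!×2!×0!) = 1/240
  k=1: −1/(1!×0!×0!×4!×3!×1!) = -1/144
Σ = -1/360  ⇒  CG² = 6480×(-1/360)² = 1/20
CG = −√(1/20) = -0.223607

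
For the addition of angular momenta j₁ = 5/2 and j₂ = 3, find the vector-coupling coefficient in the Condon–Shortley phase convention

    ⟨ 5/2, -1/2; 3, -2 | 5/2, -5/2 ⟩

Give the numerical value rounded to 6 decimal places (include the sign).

√[6·3!2!3!/9! · 2!3!1!5!0!5!] = √(1440/7)
  +(−1)^1/∏(1,2,2,0,0,3)! = -1/24  (running -1/24)
⟨..|..⟩ = √(1440/7)·(-1/24) = -0.597614

−√(5/14) ≈ -0.597614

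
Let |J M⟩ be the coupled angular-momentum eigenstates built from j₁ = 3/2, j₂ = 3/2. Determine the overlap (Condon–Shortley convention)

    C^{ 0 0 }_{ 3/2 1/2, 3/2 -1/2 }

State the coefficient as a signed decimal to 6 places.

-0.500000

√[1·3!0!0!/4! · 2!1!1!2!0!0!] = √(1)
  +(−1)^1/∏(1,2,0,0,0,0)! = -1/2  (running -1/2)
⟨..|..⟩ = √(1)·(-1/2) = -0.500000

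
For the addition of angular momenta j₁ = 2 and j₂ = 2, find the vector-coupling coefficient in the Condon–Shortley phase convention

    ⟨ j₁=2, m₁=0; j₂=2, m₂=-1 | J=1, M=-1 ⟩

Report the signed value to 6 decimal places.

-0.547723  (= −√(3/10))

j₁+j₂−J=3  J+j₁−j₂=1  J−j₁+j₂=1  j₁+j₂+J+1=6
(j₁±m₁, j₂±m₂, J±M) = (2,2,1,3,0,2)
P² = 6/5
sum k=1..1:
  [1] −1/2 = -1/2
S = -1/2
C² = P²·S² = 3/10 ; C = -0.547723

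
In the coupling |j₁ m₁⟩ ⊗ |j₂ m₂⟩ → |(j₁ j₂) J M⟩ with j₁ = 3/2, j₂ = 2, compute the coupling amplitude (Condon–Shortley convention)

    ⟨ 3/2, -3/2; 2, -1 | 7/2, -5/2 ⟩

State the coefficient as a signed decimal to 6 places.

triangle: 0!·3!·4!/8! = 144/40320
(j±m)!: 0!·3!·1!·3!·1!·6! = 25920
prefactor² = (2J+1)·Δ·N² = 5184/7
  k=0: +1/(0!·0!·3!·1!·0!·3!) = 1/36
Σ = 1/36  ⇒  CG² = 5184/7·1/36² = 4/7
CG = +√(4/7) = +0.755929

+√(4/7) ≈ +0.755929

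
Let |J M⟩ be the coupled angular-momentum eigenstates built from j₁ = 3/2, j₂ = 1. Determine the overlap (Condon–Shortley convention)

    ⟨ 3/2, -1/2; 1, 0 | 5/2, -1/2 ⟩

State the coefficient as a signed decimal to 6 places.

+√(3/5) = +0.774597

√[6·0!3!2!/6! · 1!2!1!1!2!3!] = √(12/5)
  +(−1)^0/∏(0,0,2,1,1,1)! = 1/2  (running 1/2)
⟨..|..⟩ = √(12/5)·(1/2) = +0.774597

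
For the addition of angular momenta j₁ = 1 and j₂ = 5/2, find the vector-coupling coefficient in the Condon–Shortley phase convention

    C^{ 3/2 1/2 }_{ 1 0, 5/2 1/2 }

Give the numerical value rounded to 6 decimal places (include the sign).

√[4·2!0!3!/6! · 1!1!3!2!2!1!] = √(8/5)
  +(−1)^1/∏(1,1,0,2,0,1)! = -1/2  (running -1/2)
⟨..|..⟩ = √(8/5)·(-1/2) = -0.632456

−√(2/5) ≈ -0.632456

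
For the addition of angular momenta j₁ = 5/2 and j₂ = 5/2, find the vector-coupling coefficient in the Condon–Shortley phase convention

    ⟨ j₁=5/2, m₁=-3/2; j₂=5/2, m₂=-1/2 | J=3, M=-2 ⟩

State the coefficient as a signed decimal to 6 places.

j₁+j₂−J=2  J+j₁−j₂=3  J−j₁+j₂=3  j₁+j₂+J+1=9
(j₁±m₁, j₂±m₂, J±M) = (1,4,2,3,1,5)
P² = 48
sum k=1..2:
  [1] −1/12 = -1/12
  [2] +1/24 = 1/24
S = -1/24
C² = P²·S² = 1/12 ; C = -0.288675

-0.288675  (= −√(1/12))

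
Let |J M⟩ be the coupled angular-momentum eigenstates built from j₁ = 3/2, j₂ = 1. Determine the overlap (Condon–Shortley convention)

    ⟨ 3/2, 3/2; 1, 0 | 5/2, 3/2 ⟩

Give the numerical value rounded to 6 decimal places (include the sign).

+0.632456  (= +√(2/5))

triangle: 0!*3!*2!/6! = 12/720
(j±m)!: 3!*0!*1!*1!*4!*1! = 144
prefactor² = (2J+1)*Δ*N² = 72/5
  k=0: +1/(0!*0!*0!*1!*3!*1!) = 1/6
Σ = 1/6  ⇒  CG² = 72/5*1/6² = 2/5
CG = +√(2/5) = +0.632456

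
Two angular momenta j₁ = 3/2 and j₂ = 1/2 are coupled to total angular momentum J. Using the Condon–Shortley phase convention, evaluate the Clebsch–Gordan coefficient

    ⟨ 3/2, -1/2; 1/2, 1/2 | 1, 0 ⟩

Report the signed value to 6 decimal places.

j₁+j₂−J=1  J+j₁−j₂=2  J−j₁+j₂=0  j₁+j₂+J+1=4
(j₁±m₁, j₂±m₂, J±M) = (1,2,1,0,1,1)
P² = 1/2
sum k=1..1:
  [1] −1/1 = -1
S = -1
C² = P²·S² = 1/2 ; C = -0.707107

−√(1/2) ≈ -0.707107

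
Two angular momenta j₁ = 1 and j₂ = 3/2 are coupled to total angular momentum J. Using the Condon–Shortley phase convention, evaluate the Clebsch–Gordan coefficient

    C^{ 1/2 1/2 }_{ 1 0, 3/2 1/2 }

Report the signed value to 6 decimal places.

√[2·2!0!1!/4! · 1!1!2!1!1!0!] = √(1/3)
  +(−1)^1/∏(1,1,0,1,0,0)! = -1  (running -1)
⟨..|..⟩ = √(1/3)·(-1) = -0.577350

-0.577350  (= −√(1/3))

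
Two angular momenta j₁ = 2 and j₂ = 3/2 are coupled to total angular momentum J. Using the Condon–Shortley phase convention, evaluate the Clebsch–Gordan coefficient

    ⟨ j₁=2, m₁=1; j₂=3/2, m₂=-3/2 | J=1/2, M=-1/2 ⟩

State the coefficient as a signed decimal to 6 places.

√[2·3!1!0!/5! · 3!1!0!3!0!1!] = √(18/5)
  +(−1)^0/∏(0,3,1,0,0,0)! = 1/6  (running 1/6)
⟨..|..⟩ = √(18/5)·(1/6) = +0.316228

+√(1/10) = +0.316228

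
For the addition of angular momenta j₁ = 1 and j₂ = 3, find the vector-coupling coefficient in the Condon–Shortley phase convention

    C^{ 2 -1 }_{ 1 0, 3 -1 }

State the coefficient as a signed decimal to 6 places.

√[5·2!0!4!/7! · 1!1!2!4!1!3!] = √(96/7)
  +(−1)^1/∏(1,1,0,1,0,3)! = -1/6  (running -1/6)
⟨..|..⟩ = √(96/7)·(-1/6) = -0.617213

−√(8/21) = -0.617213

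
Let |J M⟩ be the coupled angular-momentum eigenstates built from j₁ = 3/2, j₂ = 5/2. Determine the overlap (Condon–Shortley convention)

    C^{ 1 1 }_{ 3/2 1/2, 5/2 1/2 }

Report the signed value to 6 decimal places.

j₁+j₂−J=3  J+j₁−j₂=0  J−j₁+j₂=2  j₁+j₂+J+1=6
(j₁±m₁, j₂±m₂, J±M) = (2,1,3,2,2,0)
P² = 12/5
sum k=1..1:
  [1] −1/4 = -1/4
S = -1/4
C² = P²·S² = 3/20 ; C = -0.387298

−√(3/20) ≈ -0.387298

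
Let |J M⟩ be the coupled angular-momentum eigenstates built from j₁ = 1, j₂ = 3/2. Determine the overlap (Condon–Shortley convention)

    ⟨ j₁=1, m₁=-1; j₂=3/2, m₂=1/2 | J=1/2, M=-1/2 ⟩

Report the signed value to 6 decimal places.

+√(1/6) ≈ +0.408248

√[2·2!0!1!/4! · 0!2!2!1!0!1!] = √(2/3)
  +(−1)^2/∏(2,0,0,0,0,1)! = 1/2  (running 1/2)
⟨..|..⟩ = √(2/3)·(1/2) = +0.408248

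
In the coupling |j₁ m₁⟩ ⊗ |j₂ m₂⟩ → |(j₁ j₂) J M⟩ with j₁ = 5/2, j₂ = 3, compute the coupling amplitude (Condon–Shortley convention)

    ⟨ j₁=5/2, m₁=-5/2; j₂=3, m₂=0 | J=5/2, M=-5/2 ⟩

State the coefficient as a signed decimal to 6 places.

j₁+j₂−J=3  J+j₁−j₂=2  J−j₁+j₂=3  j₁+j₂+J+1=9
(j₁±m₁, j₂±m₂, J±M) = (0,5,3,3,0,5)
P² = 4320/7
sum k=3..3:
  [3] −1/72 = -1/72
S = -1/72
C² = P²·S² = 5/42 ; C = -0.345033

−√(5/42) ≈ -0.345033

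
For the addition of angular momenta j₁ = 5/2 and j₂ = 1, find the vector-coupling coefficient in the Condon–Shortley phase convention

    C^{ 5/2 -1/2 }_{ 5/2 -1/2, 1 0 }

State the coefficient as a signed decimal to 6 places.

−√(1/35) = -0.169031

j₁+j₂−J=1  J+j₁−j₂=4  J−j₁+j₂=1  j₁+j₂+J+1=7
(j₁±m₁, j₂±m₂, J±M) = (2,3,1,1,2,3)
P² = 144/35
sum k=0..1:
  [0] +1/6 = 1/6
  [1] −1/4 = -1/4
S = -1/12
C² = P²·S² = 1/35 ; C = -0.169031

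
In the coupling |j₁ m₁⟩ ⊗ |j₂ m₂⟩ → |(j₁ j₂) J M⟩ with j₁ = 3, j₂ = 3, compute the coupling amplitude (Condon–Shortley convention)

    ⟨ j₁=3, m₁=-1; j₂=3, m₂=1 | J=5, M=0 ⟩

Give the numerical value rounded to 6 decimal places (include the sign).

−√(25/84) ≈ -0.545545

triangle: 1!×5!×5!/12! = 14400/479001600
(j±m)!: 2!×4!×4!×2!×5!×5! = 33177600
prefactor² = (2J+1)×Δ×N² = 76800/7
  k=0: +1/(0!×1!×4!×4!×1!×1!) = 1/576
  k=1: −1/(1!×0!×3!×3!×2!×2!) = -1/144
Σ = -1/192  ⇒  CG² = 76800/7×(-1/192)² = 25/84
CG = −√(25/84) = -0.545545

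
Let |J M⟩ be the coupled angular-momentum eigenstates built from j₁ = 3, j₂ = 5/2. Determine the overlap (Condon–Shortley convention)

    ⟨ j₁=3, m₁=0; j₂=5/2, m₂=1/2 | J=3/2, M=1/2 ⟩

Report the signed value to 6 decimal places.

+√(4/35) ≈ +0.338062

√[4·4!2!1!/8! · 3!3!3!2!2!1!] = √(144/35)
  +(−1)^2/∏(2,2,1,1,1,0)! = 1/4  (running 1/4)
  +(−1)^3/∏(3,1,0,0,2,1)! = -1/12  (running 1/6)
⟨..|..⟩ = √(144/35)·(1/6) = +0.338062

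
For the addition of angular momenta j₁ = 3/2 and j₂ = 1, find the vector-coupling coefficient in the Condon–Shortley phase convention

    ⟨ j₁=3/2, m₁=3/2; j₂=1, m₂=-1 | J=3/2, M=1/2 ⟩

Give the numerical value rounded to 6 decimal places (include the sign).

+0.632456

j₁+j₂−J=1  J+j₁−j₂=2  J−j₁+j₂=1  j₁+j₂+J+1=5
(j₁±m₁, j₂±m₂, J±M) = (3,0,0,2,2,1)
P² = 8/5
sum k=0..0:
  [0] +1/2 = 1/2
S = 1/2
C² = P²·S² = 2/5 ; C = +0.632456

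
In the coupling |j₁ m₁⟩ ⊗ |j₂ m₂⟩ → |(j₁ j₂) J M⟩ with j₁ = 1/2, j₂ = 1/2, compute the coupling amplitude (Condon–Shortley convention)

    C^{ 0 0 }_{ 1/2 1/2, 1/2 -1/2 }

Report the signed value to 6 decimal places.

triangle: 1!*0!*0!/2! = 1/2
(j±m)!: 1!*0!*0!*1!*0!*0! = 1
prefactor² = (2J+1)*Δ*N² = 1/2
  k=0: +1/(0!*1!*0!*0!*0!*0!) = 1
Σ = 1  ⇒  CG² = 1/2*1² = 1/2
CG = +√(1/2) = +0.707107

+0.707107  (= +√(1/2))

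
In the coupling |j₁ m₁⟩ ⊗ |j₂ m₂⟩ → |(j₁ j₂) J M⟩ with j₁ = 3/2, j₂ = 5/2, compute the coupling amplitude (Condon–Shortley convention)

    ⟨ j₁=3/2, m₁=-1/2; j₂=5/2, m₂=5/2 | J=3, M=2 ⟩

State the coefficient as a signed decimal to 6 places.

√[7·1!2!4!/8! · 1!2!5!0!5!1!] = √(240)
  +(−1)^1/∏(1,0,1,4,1,0)! = -1/24  (running -1/24)
⟨..|..⟩ = √(240)·(-1/24) = -0.645497

−√(5/12) = -0.645497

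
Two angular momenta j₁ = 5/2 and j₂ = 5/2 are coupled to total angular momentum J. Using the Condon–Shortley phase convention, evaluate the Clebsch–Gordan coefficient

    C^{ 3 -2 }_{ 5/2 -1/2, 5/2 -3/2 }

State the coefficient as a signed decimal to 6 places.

j₁+j₂−J=2  J+j₁−j₂=3  J−j₁+j₂=3  j₁+j₂+J+1=9
(j₁±m₁, j₂±m₂, J±M) = (2,3,1,4,1,5)
P² = 48
sum k=0..1:
  [0] +1/24 = 1/24
  [1] −1/12 = -1/12
S = -1/24
C² = P²·S² = 1/12 ; C = -0.288675

-0.288675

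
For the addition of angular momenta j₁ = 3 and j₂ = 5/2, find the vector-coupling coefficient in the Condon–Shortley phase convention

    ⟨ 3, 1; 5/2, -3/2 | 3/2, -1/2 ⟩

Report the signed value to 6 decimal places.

j₁+j₂−J=4  J+j₁−j₂=2  J−j₁+j₂=1  j₁+j₂+J+1=8
(j₁±m₁, j₂±m₂, J±M) = (4,2,1,4,1,2)
P² = 384/35
sum k=0..1:
  [0] +1/48 = 1/48
  [1] −1/6 = -1/6
S = -7/48
C² = P²·S² = 7/30 ; C = -0.483046

−√(7/30) ≈ -0.483046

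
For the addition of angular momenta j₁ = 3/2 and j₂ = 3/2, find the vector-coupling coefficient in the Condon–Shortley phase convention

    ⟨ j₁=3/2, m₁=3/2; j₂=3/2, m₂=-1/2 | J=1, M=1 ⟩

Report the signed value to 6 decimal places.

j₁+j₂−J=2  J+j₁−j₂=1  J−j₁+j₂=1  j₁+j₂+J+1=5
(j₁±m₁, j₂±m₂, J±M) = (3,0,1,2,2,0)
P² = 6/5
sum k=0..0:
  [0] +1/2 = 1/2
S = 1/2
C² = P²·S² = 3/10 ; C = +0.547723

+0.547723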